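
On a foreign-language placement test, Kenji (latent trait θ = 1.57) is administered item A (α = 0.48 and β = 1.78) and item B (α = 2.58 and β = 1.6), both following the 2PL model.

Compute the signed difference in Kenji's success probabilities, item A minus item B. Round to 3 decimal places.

-0.006

P(θ) = 1 / (1 + exp(−α(θ − β)))
P_A = 0.4748
P_B = 0.4807
P_A − P_B = -0.0058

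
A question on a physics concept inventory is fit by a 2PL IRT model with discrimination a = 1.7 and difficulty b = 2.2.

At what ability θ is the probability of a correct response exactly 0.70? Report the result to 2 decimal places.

P(θ) = 1 / (1 + exp(−a(θ − b)))
logit = ln(0.7000/0.3000) = 0.8473
θ = b + logit/(a) = 2.2 + 0.8473/1.7000 = 2.6984

2.70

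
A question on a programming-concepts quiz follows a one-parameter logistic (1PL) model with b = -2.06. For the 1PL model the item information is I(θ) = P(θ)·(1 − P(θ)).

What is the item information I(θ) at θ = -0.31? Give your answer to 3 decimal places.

P = 1/(1+e^{-1.7500}) = 0.8520
P(1−P) = 0.8520 × 0.1480 = 0.1261
I = P(1−P) = 0.12613

0.126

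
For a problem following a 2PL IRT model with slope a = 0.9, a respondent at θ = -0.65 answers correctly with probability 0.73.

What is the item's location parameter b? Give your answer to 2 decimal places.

-1.76

P(θ) = 1 / (1 + exp(−a(θ − b)))
logit(0.73) = ln(0.73/0.27) = 0.9946
b = θ − logit/(a) = -0.65 − 0.9946/0.9000 = -1.7551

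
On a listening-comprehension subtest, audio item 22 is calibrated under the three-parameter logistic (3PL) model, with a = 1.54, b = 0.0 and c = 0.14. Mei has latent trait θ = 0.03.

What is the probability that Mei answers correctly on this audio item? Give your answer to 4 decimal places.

P(θ) = c + (1 − c) · 1 / (1 + exp(−a(θ − b)))
Exponent: 1.54 × (0.03 − 0.0) = 0.0462
1/(1 + e^{-0.0462}) = 0.5115
P = 0.14 + 0.86 × 0.5115 = 0.5799

0.5799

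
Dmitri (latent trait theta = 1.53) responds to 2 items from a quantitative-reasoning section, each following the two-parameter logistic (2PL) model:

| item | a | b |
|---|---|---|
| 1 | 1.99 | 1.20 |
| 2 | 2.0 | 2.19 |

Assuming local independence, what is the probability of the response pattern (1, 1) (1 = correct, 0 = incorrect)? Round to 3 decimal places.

P(theta) = 1 / (1 + exp(−a(theta − b)))
P_1 = 1/(1+e^{-0.6567}) = 0.6585
P_2 = 1/(1+e^{1.3200}) = 0.2108
L = P_1 × P_2 = 0.6585 × 0.2108 = 0.13883

0.139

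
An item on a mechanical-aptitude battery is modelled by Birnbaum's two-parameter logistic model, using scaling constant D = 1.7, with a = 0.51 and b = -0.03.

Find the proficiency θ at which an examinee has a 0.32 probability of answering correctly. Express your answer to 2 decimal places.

P(θ) = 1 / (1 + exp(−D·a(θ − b)))
logit = ln(0.3200/0.6800) = -0.7538
θ = b + logit/(1.7·a) = -0.03 + (-0.7538)/0.8670 = -0.8994

-0.90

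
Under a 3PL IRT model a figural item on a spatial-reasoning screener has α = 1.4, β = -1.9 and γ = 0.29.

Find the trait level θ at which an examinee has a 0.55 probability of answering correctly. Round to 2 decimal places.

-2.29

P(θ) = γ + (1 − γ) · 1 / (1 + exp(−α(θ − β)))
Remove guessing floor: (0.55 − 0.29)/(1 − 0.29) = 0.3662
logit = ln(0.3662/0.6338) = -0.5486
θ = β + logit/(α) = -1.9 + (-0.5486)/1.4000 = -2.2918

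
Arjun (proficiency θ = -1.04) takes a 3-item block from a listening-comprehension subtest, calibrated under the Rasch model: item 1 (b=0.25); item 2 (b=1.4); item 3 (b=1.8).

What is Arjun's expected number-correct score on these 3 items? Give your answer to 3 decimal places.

P(θ) = 1 / (1 + exp(−(θ − b)))
P_1 = 1/(1+e^{1.2900}) = 0.2159
P_2 = 1/(1+e^{2.4400}) = 0.0802
P_3 = 1/(1+e^{2.8400}) = 0.0552
E[score] = 0.2159 + 0.0802 + 0.0552 = 0.3512

0.351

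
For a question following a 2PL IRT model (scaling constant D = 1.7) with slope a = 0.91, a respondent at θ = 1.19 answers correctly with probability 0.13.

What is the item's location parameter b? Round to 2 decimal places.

2.42

P(θ) = 1 / (1 + exp(−D·a(θ − b)))
logit(0.13) = ln(0.13/0.87) = -1.9010
b = θ − logit/(1.7·a) = 1.19 − (-1.9010)/1.5470 = 2.4188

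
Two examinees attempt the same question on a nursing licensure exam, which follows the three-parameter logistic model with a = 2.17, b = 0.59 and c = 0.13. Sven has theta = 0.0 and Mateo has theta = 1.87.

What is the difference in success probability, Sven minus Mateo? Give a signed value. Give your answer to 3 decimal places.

P(theta) = c + (1 − c) · 1 / (1 + exp(−a(theta − b)))
P(Sven) = 0.3192  [exponent -1.2803]
P(Mateo) = 0.9491  [exponent 2.7776]
Difference = 0.3192 − 0.9491 = -0.6298

-0.630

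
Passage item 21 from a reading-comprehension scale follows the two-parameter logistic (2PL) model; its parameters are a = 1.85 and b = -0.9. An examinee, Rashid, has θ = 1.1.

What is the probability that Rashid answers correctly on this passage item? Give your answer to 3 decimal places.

0.976

P(θ) = 1 / (1 + exp(−a(θ − b)))
Exponent: 1.85 × (1.1 − (-0.9)) = 3.7000
1/(1 + e^{-3.7000}) = 0.9759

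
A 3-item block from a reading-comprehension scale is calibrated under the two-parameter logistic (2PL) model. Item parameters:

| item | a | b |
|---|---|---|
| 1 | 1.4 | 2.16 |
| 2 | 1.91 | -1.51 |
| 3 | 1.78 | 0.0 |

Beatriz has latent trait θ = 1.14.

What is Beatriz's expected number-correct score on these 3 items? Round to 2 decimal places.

2.07

P(θ) = 1 / (1 + exp(−a(θ − b)))
P_1 = 1/(1+e^{1.4280}) = 0.1934
P_2 = 1/(1+e^{-5.0615}) = 0.9937
P_3 = 1/(1+e^{-2.0292}) = 0.8838
E[score] = 0.1934 + 0.9937 + 0.8838 = 2.0709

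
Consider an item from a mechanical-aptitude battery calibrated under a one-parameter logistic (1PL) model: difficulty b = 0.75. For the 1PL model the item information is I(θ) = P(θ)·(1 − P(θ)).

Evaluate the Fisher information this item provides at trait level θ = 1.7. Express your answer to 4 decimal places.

P = 1/(1+e^{-0.9500}) = 0.7211
P(1−P) = 0.7211 × 0.2789 = 0.2011
I = P(1−P) = 0.20111

0.2011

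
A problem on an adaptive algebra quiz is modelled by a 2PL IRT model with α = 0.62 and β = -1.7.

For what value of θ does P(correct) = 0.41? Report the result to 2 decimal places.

P(θ) = 1 / (1 + exp(−α(θ − β)))
logit = ln(0.4100/0.5900) = -0.3640
θ = β + logit/(α) = -1.7 + (-0.3640)/0.6200 = -2.2870

-2.29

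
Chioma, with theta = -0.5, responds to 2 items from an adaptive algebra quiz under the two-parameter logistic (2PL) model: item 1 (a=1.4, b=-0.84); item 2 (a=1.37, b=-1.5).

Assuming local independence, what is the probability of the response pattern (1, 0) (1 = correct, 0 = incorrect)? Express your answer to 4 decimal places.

P(theta) = 1 / (1 + exp(−a(theta − b)))
P_1 = 1/(1+e^{-0.4760}) = 0.6168
P_2 = 1/(1+e^{-1.3700}) = 0.7974
L = P_1 × (1−P_2) = 0.6168 × 0.2026 = 0.12498

0.1250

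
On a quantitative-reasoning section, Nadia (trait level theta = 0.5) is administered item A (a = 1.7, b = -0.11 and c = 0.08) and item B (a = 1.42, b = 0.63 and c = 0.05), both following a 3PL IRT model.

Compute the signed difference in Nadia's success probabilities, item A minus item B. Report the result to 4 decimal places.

P(theta) = c + (1 − c) · 1 / (1 + exp(−a(theta − b)))
P_A = 0.7592
P_B = 0.4813
P_A − P_B = 0.2779

0.2779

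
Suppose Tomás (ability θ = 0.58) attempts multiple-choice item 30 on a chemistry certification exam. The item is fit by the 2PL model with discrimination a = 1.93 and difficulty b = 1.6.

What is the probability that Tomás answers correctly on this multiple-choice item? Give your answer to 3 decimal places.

P(θ) = 1 / (1 + exp(−a(θ − b)))
Exponent: 1.93 × (0.58 − 1.6) = -1.9686
1/(1 + e^{1.9686}) = 0.1225

0.123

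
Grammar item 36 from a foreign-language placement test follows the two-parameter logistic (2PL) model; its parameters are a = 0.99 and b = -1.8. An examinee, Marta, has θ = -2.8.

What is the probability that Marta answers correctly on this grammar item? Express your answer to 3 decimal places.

0.271

P(θ) = 1 / (1 + exp(−a(θ − b)))
Exponent: 0.99 × (-2.8 − (-1.8)) = -0.9900
1/(1 + e^{0.9900}) = 0.2709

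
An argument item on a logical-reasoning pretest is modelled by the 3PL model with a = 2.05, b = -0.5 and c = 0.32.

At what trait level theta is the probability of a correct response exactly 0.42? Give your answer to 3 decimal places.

-1.357

P(theta) = c + (1 − c) · 1 / (1 + exp(−a(theta − b)))
Remove guessing floor: (0.42 − 0.32)/(1 − 0.32) = 0.1471
logit = ln(0.1471/0.8529) = -1.7579
theta = b + logit/(a) = -0.5 + (-1.7579)/2.0500 = -1.3575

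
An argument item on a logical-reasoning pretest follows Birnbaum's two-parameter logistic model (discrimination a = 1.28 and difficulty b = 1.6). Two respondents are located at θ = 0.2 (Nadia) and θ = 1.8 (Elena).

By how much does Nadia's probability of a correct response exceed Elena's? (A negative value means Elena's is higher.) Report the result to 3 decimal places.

-0.421

P(θ) = 1 / (1 + exp(−a(θ − b)))
P(Nadia) = 0.1428  [exponent -1.7920]
P(Elena) = 0.5637  [exponent 0.2560]
Difference = 0.1428 − 0.5637 = -0.4208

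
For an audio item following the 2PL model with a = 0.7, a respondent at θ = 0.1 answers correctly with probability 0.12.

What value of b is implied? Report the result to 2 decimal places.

2.95

P(θ) = 1 / (1 + exp(−a(θ − b)))
logit(0.12) = ln(0.12/0.88) = -1.9924
b = θ − logit/(a) = 0.1 − (-1.9924)/0.7000 = 2.9463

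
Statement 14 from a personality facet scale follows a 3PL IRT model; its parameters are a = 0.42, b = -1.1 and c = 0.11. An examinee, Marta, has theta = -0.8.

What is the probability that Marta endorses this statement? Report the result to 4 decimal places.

0.5830

P(theta) = c + (1 − c) · 1 / (1 + exp(−a(theta − b)))
Exponent: 0.42 × (-0.8 − (-1.1)) = 0.1260
1/(1 + e^{-0.1260}) = 0.5315
P = 0.11 + 0.89 × 0.5315 = 0.5830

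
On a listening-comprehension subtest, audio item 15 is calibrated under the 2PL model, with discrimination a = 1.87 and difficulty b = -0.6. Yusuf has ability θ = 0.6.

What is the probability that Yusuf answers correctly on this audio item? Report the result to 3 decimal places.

P(θ) = 1 / (1 + exp(−a(θ − b)))
Exponent: 1.87 × (0.6 − (-0.6)) = 2.2440
1/(1 + e^{-2.2440}) = 0.9041

0.904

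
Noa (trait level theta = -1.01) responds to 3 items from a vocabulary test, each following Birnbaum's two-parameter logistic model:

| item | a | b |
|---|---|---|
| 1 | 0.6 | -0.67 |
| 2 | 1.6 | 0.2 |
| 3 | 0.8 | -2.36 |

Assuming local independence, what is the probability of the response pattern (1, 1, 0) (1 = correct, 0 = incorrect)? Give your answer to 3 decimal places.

P(theta) = 1 / (1 + exp(−a(theta − b)))
P_1 = 1/(1+e^{0.2040}) = 0.4492
P_2 = 1/(1+e^{1.9360}) = 0.1261
P_3 = 1/(1+e^{-1.0800}) = 0.7465
L = P_1 × P_2 × (1−P_3) = 0.4492 × 0.1261 × 0.2535 = 0.01436

0.014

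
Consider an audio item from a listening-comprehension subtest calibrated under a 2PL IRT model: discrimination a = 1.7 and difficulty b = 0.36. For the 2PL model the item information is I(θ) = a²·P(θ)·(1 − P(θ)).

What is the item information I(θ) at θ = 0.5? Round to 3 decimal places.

P = 1/(1+e^{-0.2380}) = 0.5592
P(1−P) = 0.5592 × 0.4408 = 0.2465
I = a² × P(1−P) = 1.7² × 0.2465 = 0.71236

0.712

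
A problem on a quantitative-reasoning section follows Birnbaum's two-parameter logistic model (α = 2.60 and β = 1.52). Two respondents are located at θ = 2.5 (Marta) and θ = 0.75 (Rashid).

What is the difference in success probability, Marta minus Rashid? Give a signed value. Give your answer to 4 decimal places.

P(θ) = 1 / (1 + exp(−α(θ − β)))
P(Marta) = 0.9274  [exponent 2.5480]
P(Rashid) = 0.1190  [exponent -2.0020]
Difference = 0.9274 − 0.1190 = 0.8084

0.8084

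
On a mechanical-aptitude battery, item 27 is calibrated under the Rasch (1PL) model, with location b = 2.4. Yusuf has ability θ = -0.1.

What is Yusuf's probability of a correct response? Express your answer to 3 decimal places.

0.076

P(θ) = 1 / (1 + exp(−(θ − b)))
Exponent: (-0.1 − 2.4) = -2.5000
1/(1 + e^{2.5000}) = 0.0759
P = 0.0759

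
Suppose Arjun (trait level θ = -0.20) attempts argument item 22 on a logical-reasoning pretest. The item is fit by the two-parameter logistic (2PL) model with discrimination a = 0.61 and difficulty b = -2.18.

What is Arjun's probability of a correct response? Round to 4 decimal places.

0.7699

P(θ) = 1 / (1 + exp(−a(θ − b)))
Exponent: 0.61 × (-0.20 − (-2.18)) = 1.2078
1/(1 + e^{-1.2078}) = 0.7699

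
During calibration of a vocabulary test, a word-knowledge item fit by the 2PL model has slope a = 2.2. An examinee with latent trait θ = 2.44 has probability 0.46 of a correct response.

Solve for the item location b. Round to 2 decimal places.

2.51

P(θ) = 1 / (1 + exp(−a(θ − b)))
logit(0.46) = ln(0.46/0.54) = -0.1603
b = θ − logit/(a) = 2.44 − (-0.1603)/2.2000 = 2.5129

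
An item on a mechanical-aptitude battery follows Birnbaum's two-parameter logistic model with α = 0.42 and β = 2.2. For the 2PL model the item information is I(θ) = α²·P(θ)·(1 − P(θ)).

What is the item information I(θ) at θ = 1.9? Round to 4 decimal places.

P = 1/(1+e^{0.1260}) = 0.4685
P(1−P) = 0.4685 × 0.5315 = 0.2490
I = α² × P(1−P) = 0.42² × 0.2490 = 0.04393

0.0439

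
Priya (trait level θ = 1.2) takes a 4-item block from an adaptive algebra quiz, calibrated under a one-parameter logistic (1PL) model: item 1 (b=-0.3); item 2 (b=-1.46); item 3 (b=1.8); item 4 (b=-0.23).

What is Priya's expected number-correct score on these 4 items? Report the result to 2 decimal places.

P(θ) = 1 / (1 + exp(−(θ − b)))
P_1 = 1/(1+e^{-1.5000}) = 0.8176
P_2 = 1/(1+e^{-2.6600}) = 0.9346
P_3 = 1/(1+e^{0.6000}) = 0.3543
P_4 = 1/(1+e^{-1.4300}) = 0.8069
E[score] = 0.8176 + 0.9346 + 0.3543 + 0.8069 = 2.9134

2.91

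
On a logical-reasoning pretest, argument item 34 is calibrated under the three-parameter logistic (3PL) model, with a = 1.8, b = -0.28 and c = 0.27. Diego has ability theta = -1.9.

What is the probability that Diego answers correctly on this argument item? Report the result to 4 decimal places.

0.3075

P(theta) = c + (1 − c) · 1 / (1 + exp(−a(theta − b)))
Exponent: 1.8 × (-1.9 − (-0.28)) = -2.9160
1/(1 + e^{2.9160}) = 0.0514
P = 0.27 + 0.73 × 0.0514 = 0.3075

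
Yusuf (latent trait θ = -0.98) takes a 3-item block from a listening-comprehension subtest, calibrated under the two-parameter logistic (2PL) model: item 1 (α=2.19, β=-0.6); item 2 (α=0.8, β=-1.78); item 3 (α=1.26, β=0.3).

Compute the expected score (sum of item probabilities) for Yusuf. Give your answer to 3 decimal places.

1.124

P(θ) = 1 / (1 + exp(−α(θ − β)))
P_1 = 1/(1+e^{0.8322}) = 0.3032
P_2 = 1/(1+e^{-0.6400}) = 0.6548
P_3 = 1/(1+e^{1.6128}) = 0.1662
E[score] = 0.3032 + 0.6548 + 0.1662 = 1.1241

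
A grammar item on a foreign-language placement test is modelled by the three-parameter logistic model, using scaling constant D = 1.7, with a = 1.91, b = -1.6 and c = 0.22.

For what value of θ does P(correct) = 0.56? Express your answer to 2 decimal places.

P(θ) = c + (1 − c) · 1 / (1 + exp(−D·a(θ − b)))
Remove guessing floor: (0.56 − 0.22)/(1 − 0.22) = 0.4359
logit = ln(0.4359/0.5641) = -0.2578
θ = b + logit/(1.7·a) = -1.6 + (-0.2578)/3.2470 = -1.6794

-1.68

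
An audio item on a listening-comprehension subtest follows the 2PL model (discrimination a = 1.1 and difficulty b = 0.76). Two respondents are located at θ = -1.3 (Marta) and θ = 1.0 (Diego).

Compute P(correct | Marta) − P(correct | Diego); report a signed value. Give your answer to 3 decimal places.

-0.472

P(θ) = 1 / (1 + exp(−a(θ − b)))
P(Marta) = 0.0940  [exponent -2.2660]
P(Diego) = 0.5656  [exponent 0.2640]
Difference = 0.0940 − 0.5656 = -0.4716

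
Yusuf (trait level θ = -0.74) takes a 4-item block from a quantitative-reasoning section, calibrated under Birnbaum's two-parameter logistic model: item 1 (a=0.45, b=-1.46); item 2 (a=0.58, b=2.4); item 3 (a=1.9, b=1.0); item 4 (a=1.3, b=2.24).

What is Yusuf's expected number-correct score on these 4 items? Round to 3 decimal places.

P(θ) = 1 / (1 + exp(−a(θ − b)))
P_1 = 1/(1+e^{-0.3240}) = 0.5803
P_2 = 1/(1+e^{1.8212}) = 0.1393
P_3 = 1/(1+e^{3.3060}) = 0.0354
P_4 = 1/(1+e^{3.8740}) = 0.0204
E[score] = 0.5803 + 0.1393 + 0.0354 + 0.0204 = 0.7753

0.775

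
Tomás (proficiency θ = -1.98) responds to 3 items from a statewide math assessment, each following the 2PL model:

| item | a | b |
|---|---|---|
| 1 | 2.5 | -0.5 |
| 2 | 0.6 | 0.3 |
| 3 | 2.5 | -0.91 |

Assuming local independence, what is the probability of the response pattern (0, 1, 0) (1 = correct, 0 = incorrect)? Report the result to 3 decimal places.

0.185

P(θ) = 1 / (1 + exp(−a(θ − b)))
P_1 = 1/(1+e^{3.7000}) = 0.0241
P_2 = 1/(1+e^{1.3680}) = 0.2029
P_3 = 1/(1+e^{2.6750}) = 0.0645
L = (1−P_1) × P_2 × (1−P_3) = 0.9759 × 0.2029 × 0.9355 = 0.18528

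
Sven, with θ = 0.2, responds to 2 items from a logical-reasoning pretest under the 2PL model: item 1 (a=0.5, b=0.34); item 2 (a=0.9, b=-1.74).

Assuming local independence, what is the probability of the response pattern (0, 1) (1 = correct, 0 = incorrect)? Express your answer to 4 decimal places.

P(θ) = 1 / (1 + exp(−a(θ − b)))
P_1 = 1/(1+e^{0.0700}) = 0.4825
P_2 = 1/(1+e^{-1.7460}) = 0.8514
L = (1−P_1) × P_2 = 0.5175 × 0.8514 = 0.44062

0.4406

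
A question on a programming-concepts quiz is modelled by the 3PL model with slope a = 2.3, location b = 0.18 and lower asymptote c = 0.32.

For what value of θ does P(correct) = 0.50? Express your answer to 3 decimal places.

-0.264

P(θ) = c + (1 − c) · 1 / (1 + exp(−a(θ − b)))
Remove guessing floor: (0.50 − 0.32)/(1 − 0.32) = 0.2647
logit = ln(0.2647/0.7353) = -1.0217
θ = b + logit/(a) = 0.18 + (-1.0217)/2.3000 = -0.2642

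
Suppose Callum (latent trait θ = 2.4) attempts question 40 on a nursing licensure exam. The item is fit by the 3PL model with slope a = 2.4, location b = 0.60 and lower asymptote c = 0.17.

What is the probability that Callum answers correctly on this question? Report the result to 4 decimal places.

P(θ) = c + (1 − c) · 1 / (1 + exp(−a(θ − b)))
Exponent: 2.4 × (2.4 − 0.60) = 4.3200
1/(1 + e^{-4.3200}) = 0.9869
P = 0.17 + 0.83 × 0.9869 = 0.9891

0.9891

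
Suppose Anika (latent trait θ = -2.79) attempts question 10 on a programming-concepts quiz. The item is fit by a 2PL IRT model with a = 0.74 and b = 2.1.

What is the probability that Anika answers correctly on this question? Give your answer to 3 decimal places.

0.026

P(θ) = 1 / (1 + exp(−a(θ − b)))
Exponent: 0.74 × (-2.79 − 2.1) = -3.6186
1/(1 + e^{3.6186}) = 0.0261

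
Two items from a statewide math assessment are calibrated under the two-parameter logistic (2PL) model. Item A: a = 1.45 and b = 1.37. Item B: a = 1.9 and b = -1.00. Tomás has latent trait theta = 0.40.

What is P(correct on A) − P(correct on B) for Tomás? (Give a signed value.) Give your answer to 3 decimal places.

-0.738

P(theta) = 1 / (1 + exp(−a(theta − b)))
P_A = 0.1968
P_B = 0.9346
P_A − P_B = -0.7378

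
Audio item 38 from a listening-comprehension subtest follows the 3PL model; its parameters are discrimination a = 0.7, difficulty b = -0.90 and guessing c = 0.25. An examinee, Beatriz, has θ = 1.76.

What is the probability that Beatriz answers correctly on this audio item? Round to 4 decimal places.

0.8991

P(θ) = c + (1 − c) · 1 / (1 + exp(−a(θ − b)))
Exponent: 0.7 × (1.76 − (-0.90)) = 1.8620
1/(1 + e^{-1.8620}) = 0.8655
P = 0.25 + 0.75 × 0.8655 = 0.8991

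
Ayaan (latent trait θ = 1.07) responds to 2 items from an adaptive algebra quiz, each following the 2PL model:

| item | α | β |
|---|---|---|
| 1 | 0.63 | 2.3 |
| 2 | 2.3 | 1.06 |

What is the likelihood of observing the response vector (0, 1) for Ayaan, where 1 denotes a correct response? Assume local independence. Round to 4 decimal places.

0.3462

P(θ) = 1 / (1 + exp(−α(θ − β)))
P_1 = 1/(1+e^{0.7749}) = 0.3154
P_2 = 1/(1+e^{-0.0230}) = 0.5057
L = (1−P_1) × P_2 = 0.6846 × 0.5057 = 0.34623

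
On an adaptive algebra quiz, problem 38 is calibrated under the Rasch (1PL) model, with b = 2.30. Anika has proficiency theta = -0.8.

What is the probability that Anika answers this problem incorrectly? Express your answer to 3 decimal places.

0.957

P(theta) = 1 / (1 + exp(−(theta − b)))
Exponent: (-0.8 − 2.30) = -3.1000
1/(1 + e^{3.1000}) = 0.0431
P = 0.0431
P(incorrect) = 1 − 0.0431 = 0.9569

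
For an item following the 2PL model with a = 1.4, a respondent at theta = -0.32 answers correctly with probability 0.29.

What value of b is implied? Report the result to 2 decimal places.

0.32

P(theta) = 1 / (1 + exp(−a(theta − b)))
logit(0.29) = ln(0.29/0.71) = -0.8954
b = theta − logit/(a) = -0.32 − (-0.8954)/1.4000 = 0.3196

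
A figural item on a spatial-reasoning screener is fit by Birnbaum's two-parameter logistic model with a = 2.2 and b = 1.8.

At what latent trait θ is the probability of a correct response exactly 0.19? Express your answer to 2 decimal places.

P(θ) = 1 / (1 + exp(−a(θ − b)))
logit = ln(0.1900/0.8100) = -1.4500
θ = b + logit/(a) = 1.8 + (-1.4500)/2.2000 = 1.1409

1.14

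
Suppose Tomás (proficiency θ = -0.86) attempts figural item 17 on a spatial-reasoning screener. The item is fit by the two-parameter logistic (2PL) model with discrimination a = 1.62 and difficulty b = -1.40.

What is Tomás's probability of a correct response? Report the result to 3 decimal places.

P(θ) = 1 / (1 + exp(−a(θ − b)))
Exponent: 1.62 × (-0.86 − (-1.40)) = 0.8748
1/(1 + e^{-0.8748}) = 0.7057

0.706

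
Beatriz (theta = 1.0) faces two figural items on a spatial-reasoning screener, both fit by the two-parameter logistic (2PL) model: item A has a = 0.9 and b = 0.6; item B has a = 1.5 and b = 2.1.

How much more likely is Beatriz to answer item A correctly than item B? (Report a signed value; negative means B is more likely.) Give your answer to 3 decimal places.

P(theta) = 1 / (1 + exp(−a(theta − b)))
P_A = 0.5890
P_B = 0.1611
P_A − P_B = 0.4279

0.428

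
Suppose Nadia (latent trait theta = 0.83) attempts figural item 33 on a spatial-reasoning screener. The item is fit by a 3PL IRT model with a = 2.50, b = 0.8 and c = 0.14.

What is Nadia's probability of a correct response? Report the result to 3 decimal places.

P(theta) = c + (1 − c) · 1 / (1 + exp(−a(theta − b)))
Exponent: 2.50 × (0.83 − 0.8) = 0.0750
1/(1 + e^{-0.0750}) = 0.5187
P = 0.14 + 0.86 × 0.5187 = 0.5861

0.586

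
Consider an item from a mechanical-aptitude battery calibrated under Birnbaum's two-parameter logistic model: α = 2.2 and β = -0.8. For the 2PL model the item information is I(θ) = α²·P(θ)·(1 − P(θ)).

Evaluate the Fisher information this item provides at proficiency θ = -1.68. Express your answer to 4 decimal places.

P = 1/(1+e^{1.9360}) = 0.1261
P(1−P) = 0.1261 × 0.8739 = 0.1102
I = α² × P(1−P) = 2.2² × 0.1102 = 0.53332

0.5333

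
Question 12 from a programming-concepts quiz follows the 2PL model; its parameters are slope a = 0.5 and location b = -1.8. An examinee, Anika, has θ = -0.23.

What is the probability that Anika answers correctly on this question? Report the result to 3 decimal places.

0.687

P(θ) = 1 / (1 + exp(−a(θ − b)))
Exponent: 0.5 × (-0.23 − (-1.8)) = 0.7850
1/(1 + e^{-0.7850}) = 0.6868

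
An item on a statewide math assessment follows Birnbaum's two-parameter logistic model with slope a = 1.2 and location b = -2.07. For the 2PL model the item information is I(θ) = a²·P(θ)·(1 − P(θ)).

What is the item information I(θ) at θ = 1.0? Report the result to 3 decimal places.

P = 1/(1+e^{-3.6840}) = 0.9755
P(1−P) = 0.9755 × 0.0245 = 0.0239
I = a² × P(1−P) = 1.2² × 0.0239 = 0.03442

0.034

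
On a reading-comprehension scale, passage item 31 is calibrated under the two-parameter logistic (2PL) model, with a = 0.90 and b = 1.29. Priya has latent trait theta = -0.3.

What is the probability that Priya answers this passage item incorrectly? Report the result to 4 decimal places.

0.8071

P(theta) = 1 / (1 + exp(−a(theta − b)))
Exponent: 0.90 × (-0.3 − 1.29) = -1.4310
1/(1 + e^{1.4310}) = 0.1929
P(incorrect) = 1 − 0.1929 = 0.8071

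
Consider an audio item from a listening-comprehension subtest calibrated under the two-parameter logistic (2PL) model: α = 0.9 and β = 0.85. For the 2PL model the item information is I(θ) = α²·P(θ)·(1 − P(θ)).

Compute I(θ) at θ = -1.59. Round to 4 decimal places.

P = 1/(1+e^{2.1960}) = 0.1001
P(1−P) = 0.1001 × 0.8999 = 0.0901
I = α² × P(1−P) = 0.9² × 0.0901 = 0.07297

0.0730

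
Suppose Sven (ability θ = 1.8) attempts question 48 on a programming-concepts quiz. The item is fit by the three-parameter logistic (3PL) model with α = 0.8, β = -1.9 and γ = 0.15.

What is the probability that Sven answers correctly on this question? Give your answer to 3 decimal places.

0.958

P(θ) = γ + (1 − γ) · 1 / (1 + exp(−α(θ − β)))
Exponent: 0.8 × (1.8 − (-1.9)) = 2.9600
1/(1 + e^{-2.9600}) = 0.9507
P = 0.15 + 0.85 × 0.9507 = 0.9581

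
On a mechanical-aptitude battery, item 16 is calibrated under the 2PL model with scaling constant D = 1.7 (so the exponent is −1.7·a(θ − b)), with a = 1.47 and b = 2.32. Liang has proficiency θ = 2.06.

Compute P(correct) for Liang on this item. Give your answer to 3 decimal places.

0.343

P(θ) = 1 / (1 + exp(−D·a(θ − b)))
Exponent: 1.7 × 1.47 × (2.06 − 2.32) = -0.6497
1/(1 + e^{0.6497}) = 0.3430
P = 0.3430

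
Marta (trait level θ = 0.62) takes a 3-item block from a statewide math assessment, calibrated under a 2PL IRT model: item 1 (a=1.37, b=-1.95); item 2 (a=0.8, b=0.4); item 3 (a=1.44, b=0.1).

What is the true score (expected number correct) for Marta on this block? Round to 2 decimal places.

2.19

P(θ) = 1 / (1 + exp(−a(θ − b)))
P_1 = 1/(1+e^{-3.5209}) = 0.9713
P_2 = 1/(1+e^{-0.1760}) = 0.5439
P_3 = 1/(1+e^{-0.7488}) = 0.6789
E[score] = 0.9713 + 0.5439 + 0.6789 = 2.1941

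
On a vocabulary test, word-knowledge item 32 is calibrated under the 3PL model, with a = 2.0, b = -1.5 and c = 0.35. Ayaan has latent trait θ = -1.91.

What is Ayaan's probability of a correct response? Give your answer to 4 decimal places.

P(θ) = c + (1 − c) · 1 / (1 + exp(−a(θ − b)))
Exponent: 2.0 × (-1.91 − (-1.5)) = -0.8200
1/(1 + e^{0.8200}) = 0.3058
P = 0.35 + 0.65 × 0.3058 = 0.5487

0.5487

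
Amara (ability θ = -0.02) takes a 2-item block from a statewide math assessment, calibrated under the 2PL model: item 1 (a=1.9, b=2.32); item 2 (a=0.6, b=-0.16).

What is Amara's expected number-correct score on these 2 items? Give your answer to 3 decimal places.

0.533

P(θ) = 1 / (1 + exp(−a(θ − b)))
P_1 = 1/(1+e^{4.4460}) = 0.0116
P_2 = 1/(1+e^{-0.0840}) = 0.5210
E[score] = 0.0116 + 0.5210 = 0.5326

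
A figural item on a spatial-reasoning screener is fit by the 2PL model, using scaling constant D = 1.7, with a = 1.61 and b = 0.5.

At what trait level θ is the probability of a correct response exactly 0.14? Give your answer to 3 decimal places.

P(θ) = 1 / (1 + exp(−D·a(θ − b)))
logit = ln(0.1400/0.8600) = -1.8153
θ = b + logit/(1.7·a) = 0.5 + (-1.8153)/2.7370 = -0.1632

-0.163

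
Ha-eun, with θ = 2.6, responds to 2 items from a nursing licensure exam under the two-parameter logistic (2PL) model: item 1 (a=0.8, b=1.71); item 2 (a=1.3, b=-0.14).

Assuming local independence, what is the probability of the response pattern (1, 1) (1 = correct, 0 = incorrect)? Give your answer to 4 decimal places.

P(θ) = 1 / (1 + exp(−a(θ − b)))
P_1 = 1/(1+e^{-0.7120}) = 0.6708
P_2 = 1/(1+e^{-3.5620}) = 0.9724
L = P_1 × P_2 = 0.6708 × 0.9724 = 0.65233

0.6523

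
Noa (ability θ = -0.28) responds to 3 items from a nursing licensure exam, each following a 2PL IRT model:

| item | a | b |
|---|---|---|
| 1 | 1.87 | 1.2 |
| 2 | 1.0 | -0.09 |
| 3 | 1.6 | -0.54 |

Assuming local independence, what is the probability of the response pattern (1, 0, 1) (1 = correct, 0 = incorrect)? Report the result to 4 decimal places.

0.0195

P(θ) = 1 / (1 + exp(−a(θ − b)))
P_1 = 1/(1+e^{2.7676}) = 0.0591
P_2 = 1/(1+e^{0.1900}) = 0.4526
P_3 = 1/(1+e^{-0.4160}) = 0.6025
L = P_1 × (1−P_2) × P_3 = 0.0591 × 0.5474 × 0.6025 = 0.01949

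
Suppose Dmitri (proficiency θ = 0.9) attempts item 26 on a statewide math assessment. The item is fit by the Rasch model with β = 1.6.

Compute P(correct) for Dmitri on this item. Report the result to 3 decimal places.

P(θ) = 1 / (1 + exp(−(θ − β)))
Exponent: (0.9 − 1.6) = -0.7000
1/(1 + e^{0.7000}) = 0.3318
P = 0.3318

0.332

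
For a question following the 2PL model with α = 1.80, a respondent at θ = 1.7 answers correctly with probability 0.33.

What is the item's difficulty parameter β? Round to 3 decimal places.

P(θ) = 1 / (1 + exp(−α(θ − β)))
logit(0.33) = ln(0.33/0.67) = -0.7082
β = θ − logit/(α) = 1.7 − (-0.7082)/1.8000 = 2.0934

2.093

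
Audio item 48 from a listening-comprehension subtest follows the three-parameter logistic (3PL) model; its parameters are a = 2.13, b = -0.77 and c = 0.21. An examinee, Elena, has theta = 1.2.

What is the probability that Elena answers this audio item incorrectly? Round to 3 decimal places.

P(theta) = c + (1 − c) · 1 / (1 + exp(−a(theta − b)))
Exponent: 2.13 × (1.2 − (-0.77)) = 4.1961
1/(1 + e^{-4.1961}) = 0.9852
P = 0.21 + 0.79 × 0.9852 = 0.9883
P(incorrect) = 1 − 0.9883 = 0.0117

0.012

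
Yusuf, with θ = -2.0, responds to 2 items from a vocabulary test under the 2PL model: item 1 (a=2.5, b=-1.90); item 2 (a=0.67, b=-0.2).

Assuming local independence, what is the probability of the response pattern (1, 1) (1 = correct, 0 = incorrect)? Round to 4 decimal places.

P(θ) = 1 / (1 + exp(−a(θ − b)))
P_1 = 1/(1+e^{0.2500}) = 0.4378
P_2 = 1/(1+e^{1.2060}) = 0.2304
L = P_1 × P_2 = 0.4378 × 0.2304 = 0.10088

0.1009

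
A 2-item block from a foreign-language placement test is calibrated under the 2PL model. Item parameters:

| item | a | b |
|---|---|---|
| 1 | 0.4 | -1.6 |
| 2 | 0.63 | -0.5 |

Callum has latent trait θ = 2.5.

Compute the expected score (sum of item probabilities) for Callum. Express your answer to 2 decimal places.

1.71

P(θ) = 1 / (1 + exp(−a(θ − b)))
P_1 = 1/(1+e^{-1.6400}) = 0.8375
P_2 = 1/(1+e^{-1.8900}) = 0.8688
E[score] = 0.8375 + 0.8688 = 1.7063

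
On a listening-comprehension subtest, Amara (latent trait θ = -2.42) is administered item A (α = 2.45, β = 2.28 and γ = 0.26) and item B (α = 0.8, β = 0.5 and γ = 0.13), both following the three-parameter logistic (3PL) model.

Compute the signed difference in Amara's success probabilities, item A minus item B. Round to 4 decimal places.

P(θ) = γ + (1 − γ) · 1 / (1 + exp(−α(θ − β)))
P_A = 0.2600
P_B = 0.2067
P_A − P_B = 0.0533

0.0533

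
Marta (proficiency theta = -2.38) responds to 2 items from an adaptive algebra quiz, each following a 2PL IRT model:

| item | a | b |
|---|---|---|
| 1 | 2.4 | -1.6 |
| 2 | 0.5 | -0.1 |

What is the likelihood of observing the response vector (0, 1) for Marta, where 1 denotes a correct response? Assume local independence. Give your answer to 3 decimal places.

P(theta) = 1 / (1 + exp(−a(theta − b)))
P_1 = 1/(1+e^{1.8720}) = 0.1333
P_2 = 1/(1+e^{1.1400}) = 0.2423
L = (1−P_1) × P_2 = 0.8667 × 0.2423 = 0.21002

0.210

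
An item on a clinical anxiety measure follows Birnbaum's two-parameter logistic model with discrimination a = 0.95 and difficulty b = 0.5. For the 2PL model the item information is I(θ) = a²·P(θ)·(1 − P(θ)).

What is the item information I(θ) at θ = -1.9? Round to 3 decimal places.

0.076

P = 1/(1+e^{2.2800}) = 0.0928
P(1−P) = 0.0928 × 0.9072 = 0.0842
I = a² × P(1−P) = 0.95² × 0.0842 = 0.07597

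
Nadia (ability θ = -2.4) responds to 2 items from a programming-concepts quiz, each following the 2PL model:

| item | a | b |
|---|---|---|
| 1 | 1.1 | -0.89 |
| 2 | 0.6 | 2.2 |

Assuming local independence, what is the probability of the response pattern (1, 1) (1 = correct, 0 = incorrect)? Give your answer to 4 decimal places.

0.0095

P(θ) = 1 / (1 + exp(−a(θ − b)))
P_1 = 1/(1+e^{1.6610}) = 0.1596
P_2 = 1/(1+e^{2.7600}) = 0.0595
L = P_1 × P_2 = 0.1596 × 0.0595 = 0.00950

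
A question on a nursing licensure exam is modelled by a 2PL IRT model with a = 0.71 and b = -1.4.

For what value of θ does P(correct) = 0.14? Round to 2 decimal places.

-3.96

P(θ) = 1 / (1 + exp(−a(θ − b)))
logit = ln(0.1400/0.8600) = -1.8153
θ = b + logit/(a) = -1.4 + (-1.8153)/0.7100 = -3.9567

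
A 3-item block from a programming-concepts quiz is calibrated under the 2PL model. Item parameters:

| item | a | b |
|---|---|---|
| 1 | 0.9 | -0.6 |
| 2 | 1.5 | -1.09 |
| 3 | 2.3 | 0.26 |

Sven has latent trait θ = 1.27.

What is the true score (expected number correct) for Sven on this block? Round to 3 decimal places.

2.726

P(θ) = 1 / (1 + exp(−a(θ − b)))
P_1 = 1/(1+e^{-1.6830}) = 0.8433
P_2 = 1/(1+e^{-3.5400}) = 0.9718
P_3 = 1/(1+e^{-2.3230}) = 0.9108
E[score] = 0.8433 + 0.9718 + 0.9108 = 2.7259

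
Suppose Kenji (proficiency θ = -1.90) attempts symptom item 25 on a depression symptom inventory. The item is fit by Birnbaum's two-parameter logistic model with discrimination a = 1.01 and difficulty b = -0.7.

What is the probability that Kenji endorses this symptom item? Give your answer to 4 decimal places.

0.2293

P(θ) = 1 / (1 + exp(−a(θ − b)))
Exponent: 1.01 × (-1.90 − (-0.7)) = -1.2120
1/(1 + e^{1.2120}) = 0.2293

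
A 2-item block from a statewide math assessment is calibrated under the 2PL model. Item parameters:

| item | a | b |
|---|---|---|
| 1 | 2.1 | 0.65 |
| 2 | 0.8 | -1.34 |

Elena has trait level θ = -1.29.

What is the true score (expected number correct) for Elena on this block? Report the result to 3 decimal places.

P(θ) = 1 / (1 + exp(−a(θ − b)))
P_1 = 1/(1+e^{4.0740}) = 0.0167
P_2 = 1/(1+e^{-0.0400}) = 0.5100
E[score] = 0.0167 + 0.5100 = 0.5267

0.527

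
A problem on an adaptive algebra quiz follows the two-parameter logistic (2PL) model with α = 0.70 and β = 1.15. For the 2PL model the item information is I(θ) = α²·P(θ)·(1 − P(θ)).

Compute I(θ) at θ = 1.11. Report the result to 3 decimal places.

0.122

P = 1/(1+e^{0.0280}) = 0.4930
P(1−P) = 0.4930 × 0.5070 = 0.2500
I = α² × P(1−P) = 0.70² × 0.2500 = 0.12248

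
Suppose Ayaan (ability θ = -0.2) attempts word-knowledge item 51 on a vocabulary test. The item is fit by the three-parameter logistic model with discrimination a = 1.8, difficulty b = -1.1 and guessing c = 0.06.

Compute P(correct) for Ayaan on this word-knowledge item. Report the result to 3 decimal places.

0.845

P(θ) = c + (1 − c) · 1 / (1 + exp(−a(θ − b)))
Exponent: 1.8 × (-0.2 − (-1.1)) = 1.6200
1/(1 + e^{-1.6200}) = 0.8348
P = 0.06 + 0.94 × 0.8348 = 0.8447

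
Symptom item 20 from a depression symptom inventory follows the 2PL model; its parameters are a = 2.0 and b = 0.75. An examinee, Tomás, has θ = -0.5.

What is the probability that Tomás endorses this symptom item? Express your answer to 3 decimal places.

P(θ) = 1 / (1 + exp(−a(θ − b)))
Exponent: 2.0 × (-0.5 − 0.75) = -2.5000
1/(1 + e^{2.5000}) = 0.0759

0.076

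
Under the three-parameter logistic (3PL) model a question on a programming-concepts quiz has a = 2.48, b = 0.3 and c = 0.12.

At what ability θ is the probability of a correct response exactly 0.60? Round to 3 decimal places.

P(θ) = c + (1 − c) · 1 / (1 + exp(−a(θ − b)))
Remove guessing floor: (0.60 − 0.12)/(1 − 0.12) = 0.5455
logit = ln(0.5455/0.4545) = 0.1823
θ = b + logit/(a) = 0.3 + 0.1823/2.4800 = 0.3735

0.374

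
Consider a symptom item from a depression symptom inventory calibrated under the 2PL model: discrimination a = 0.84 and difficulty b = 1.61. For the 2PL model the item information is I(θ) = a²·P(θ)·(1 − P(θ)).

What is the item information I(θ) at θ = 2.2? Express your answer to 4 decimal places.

P = 1/(1+e^{-0.4956}) = 0.6214
P(1−P) = 0.6214 × 0.3786 = 0.2353
I = a² × P(1−P) = 0.84² × 0.2353 = 0.16600

0.1660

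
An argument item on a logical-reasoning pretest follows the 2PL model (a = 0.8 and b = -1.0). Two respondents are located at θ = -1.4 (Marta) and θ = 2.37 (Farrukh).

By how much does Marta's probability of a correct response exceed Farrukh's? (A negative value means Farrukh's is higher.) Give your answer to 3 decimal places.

P(θ) = 1 / (1 + exp(−a(θ − b)))
P(Marta) = 0.4207  [exponent -0.3200]
P(Farrukh) = 0.9368  [exponent 2.6960]
Difference = 0.4207 − 0.9368 = -0.5161

-0.516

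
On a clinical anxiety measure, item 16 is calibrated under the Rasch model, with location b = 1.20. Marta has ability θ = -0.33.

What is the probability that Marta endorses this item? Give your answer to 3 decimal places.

P(θ) = 1 / (1 + exp(−(θ − b)))
Exponent: (-0.33 − 1.20) = -1.5300
1/(1 + e^{1.5300}) = 0.1780
P = 0.1780

0.178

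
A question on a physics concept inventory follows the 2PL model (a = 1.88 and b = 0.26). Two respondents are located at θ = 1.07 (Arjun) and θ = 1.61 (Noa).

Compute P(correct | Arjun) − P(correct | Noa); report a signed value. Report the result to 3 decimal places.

-0.106

P(θ) = 1 / (1 + exp(−a(θ − b)))
P(Arjun) = 0.8210  [exponent 1.5228]
P(Noa) = 0.9268  [exponent 2.5380]
Difference = 0.8210 − 0.9268 = -0.1058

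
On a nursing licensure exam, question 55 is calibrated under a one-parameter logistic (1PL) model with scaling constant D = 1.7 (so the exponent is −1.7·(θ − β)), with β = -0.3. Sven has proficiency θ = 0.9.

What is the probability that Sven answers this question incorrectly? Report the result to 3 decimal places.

P(θ) = 1 / (1 + exp(−D·(θ − β)))
Exponent: 1.7 × (0.9 − (-0.3)) = 2.0400
1/(1 + e^{-2.0400}) = 0.8849
P = 0.8849
P(incorrect) = 1 − 0.8849 = 0.1151

0.115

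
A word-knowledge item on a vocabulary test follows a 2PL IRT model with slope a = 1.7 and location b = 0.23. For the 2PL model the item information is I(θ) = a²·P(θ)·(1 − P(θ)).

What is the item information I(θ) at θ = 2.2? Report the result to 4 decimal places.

P = 1/(1+e^{-3.3490}) = 0.9661
P(1−P) = 0.9661 × 0.0339 = 0.0328
I = a² × P(1−P) = 1.7² × 0.0328 = 0.09473

0.0947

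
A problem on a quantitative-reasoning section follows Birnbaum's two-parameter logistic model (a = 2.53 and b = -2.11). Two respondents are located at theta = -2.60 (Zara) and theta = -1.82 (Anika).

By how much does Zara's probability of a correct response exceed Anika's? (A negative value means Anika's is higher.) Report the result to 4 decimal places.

P(theta) = 1 / (1 + exp(−a(theta − b)))
P(Zara) = 0.2245  [exponent -1.2397]
P(Anika) = 0.6756  [exponent 0.7337]
Difference = 0.2245 − 0.6756 = -0.4511

-0.4511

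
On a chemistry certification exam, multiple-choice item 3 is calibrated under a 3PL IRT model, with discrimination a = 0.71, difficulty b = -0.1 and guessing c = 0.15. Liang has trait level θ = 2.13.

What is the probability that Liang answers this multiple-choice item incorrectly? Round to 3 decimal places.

0.145

P(θ) = c + (1 − c) · 1 / (1 + exp(−a(θ − b)))
Exponent: 0.71 × (2.13 − (-0.1)) = 1.5833
1/(1 + e^{-1.5833}) = 0.8297
P = 0.15 + 0.85 × 0.8297 = 0.8552
P(incorrect) = 1 − 0.8552 = 0.1448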